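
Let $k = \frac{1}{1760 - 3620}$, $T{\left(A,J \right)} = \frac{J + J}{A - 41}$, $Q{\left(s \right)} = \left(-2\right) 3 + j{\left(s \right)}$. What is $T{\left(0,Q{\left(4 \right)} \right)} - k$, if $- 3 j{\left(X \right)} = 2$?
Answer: $\frac{24841}{76260} \approx 0.32574$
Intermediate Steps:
$j{\left(X \right)} = - \frac{2}{3}$ ($j{\left(X \right)} = \left(- \frac{1}{3}\right) 2 = - \frac{2}{3}$)
$Q{\left(s \right)} = - \frac{20}{3}$ ($Q{\left(s \right)} = \left(-2\right) 3 - \frac{2}{3} = -6 - \frac{2}{3} = - \frac{20}{3}$)
$T{\left(A,J \right)} = \frac{2 J}{-41 + A}$
$k = - \frac{1}{1860}$ ($k = \frac{1}{-1860} = - \frac{1}{1860} \approx -0.00053763$)
$T{\left(0,Q{\left(4 \right)} \right)} - k = 2 \left(- \frac{20}{3}\right) \frac{1}{-41 + 0} - - \frac{1}{1860} = 2 \left(- \frac{20}{3}\right) \frac{1}{-41} + \frac{1}{1860} = 2 \left(- \frac{20}{3}\right) \left(- \frac{1}{41}\right) + \frac{1}{1860} = \frac{40}{123} + \frac{1}{1860} = \frac{24841}{76260}$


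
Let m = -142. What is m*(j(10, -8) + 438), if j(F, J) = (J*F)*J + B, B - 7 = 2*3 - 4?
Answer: -154354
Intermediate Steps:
B = 9 (B = 7 + (2*3 - 4) = 7 + (6 - 4) = 7 + 2 = 9)
j(F, J) = 9 + F*J**2 (j(F, J) = (J*F)*J + 9 = (F*J)*J + 9 = F*J**2 + 9 = 9 + F*J**2)
m*(j(10, -8) + 438) = -142*((9 + 10*(-8)**2) + 438) = -142*((9 + 10*64) + 438) = -142*((9 + 640) + 438) = -142*(649 + 438) = -142*1087 = -154354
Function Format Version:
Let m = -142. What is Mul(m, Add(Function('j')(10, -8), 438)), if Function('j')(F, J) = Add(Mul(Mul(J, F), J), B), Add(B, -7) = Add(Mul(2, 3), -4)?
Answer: -154354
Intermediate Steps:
B = 9 (B = Add(7, Add(Mul(2, 3), -4)) = Add(7, Add(6, -4)) = Add(7, 2) = 9)
Function('j')(F, J) = Add(9, Mul(F, Pow(J, 2))) (Function('j')(F, J) = Add(Mul(Mul(J, F), J), 9) = Add(Mul(Mul(F, J), J), 9) = Add(Mul(F, Pow(J, 2)), 9) = Add(9, Mul(F, Pow(J, 2))))
Mul(m, Add(Function('j')(10, -8), 438)) = Mul(-142, Add(Add(9, Mul(10, Pow(-8, 2))), 438)) = Mul(-142, Add(Add(9, Mul(10, 64)), 438)) = Mul(-142, Add(Add(9, 640), 438)) = Mul(-142, Add(649, 438)) = Mul(-142, 1087) = -154354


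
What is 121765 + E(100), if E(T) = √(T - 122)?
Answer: 121765 + I*√22 ≈ 1.2177e+5 + 4.6904*I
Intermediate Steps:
E(T) = √(-122 + T)
121765 + E(100) = 121765 + √(-122 + 100) = 121765 + √(-22) = 121765 + I*√22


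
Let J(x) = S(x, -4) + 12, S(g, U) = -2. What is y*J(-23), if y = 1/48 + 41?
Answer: 9845/24 ≈ 410.21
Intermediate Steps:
y = 1969/48 (y = 1/48 + 41 = 1969/48 ≈ 41.021)
J(x) = 10 (J(x) = -2 + 12 = 10)
y*J(-23) = (1969/48)*10 = 9845/24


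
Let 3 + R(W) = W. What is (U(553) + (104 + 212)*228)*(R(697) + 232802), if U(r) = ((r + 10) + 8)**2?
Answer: 92952189144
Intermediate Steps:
R(W) = -3 + W
U(r) = (18 + r)**2 (U(r) = ((10 + r) + 8)**2 = (18 + r)**2)
(U(553) + (104 + 212)*228)*(R(697) + 232802) = ((18 + 553)**2 + (104 + 212)*228)*((-3 + 697) + 232802) = (571**2 + 316*228)*(694 + 232802) = (326041 + 72048)*233496 = 398089*233496 = 92952189144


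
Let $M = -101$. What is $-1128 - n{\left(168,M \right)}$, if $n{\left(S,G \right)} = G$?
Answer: $-1027$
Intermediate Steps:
$-1128 - n{\left(168,M \right)} = -1128 - -101 = -1128 + 101 = -1027$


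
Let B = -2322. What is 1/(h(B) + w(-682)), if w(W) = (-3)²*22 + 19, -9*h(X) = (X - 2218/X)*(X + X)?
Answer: -9/10776979 ≈ -8.3511e-7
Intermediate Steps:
h(X) = -2*X*(X - 2218/X)/9 (h(X) = -(X - 2218/X)*(X + X)/9 = -(X - 2218/X)*2*X/9 = -2*X*(X - 2218/X)/9)
w(W) = 217 (w(W) = 9*22 + 19 = 198 + 19 = 217)
1/(h(B) + w(-682)) = 1/((4436/9 - 2/9*(-2322)²) + 217) = 1/((4436/9 - 2/9*5391684) + 217) = 1/((4436/9 - 1198152) + 217) = 1/(-10778932/9 + 217) = 1/(-10776979/9) = -9/10776979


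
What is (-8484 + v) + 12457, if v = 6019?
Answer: 9992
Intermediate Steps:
(-8484 + v) + 12457 = (-8484 + 6019) + 12457 = -2465 + 12457 = 9992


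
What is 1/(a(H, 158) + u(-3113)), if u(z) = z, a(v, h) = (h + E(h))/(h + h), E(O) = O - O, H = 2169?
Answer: -2/6225 ≈ -0.00032129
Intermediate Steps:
E(O) = 0
a(v, h) = ½ (a(v, h) = (h + 0)/(h + h) = h/((2*h)) = h*(1/(2*h)) = ½)
1/(a(H, 158) + u(-3113)) = 1/(½ - 3113) = 1/(-6225/2) = -2/6225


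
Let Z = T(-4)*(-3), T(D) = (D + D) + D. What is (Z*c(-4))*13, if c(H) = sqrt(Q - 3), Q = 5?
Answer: 468*sqrt(2) ≈ 661.85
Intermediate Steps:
T(D) = 3*D (T(D) = 2*D + D = 3*D)
c(H) = sqrt(2) (c(H) = sqrt(5 - 3) = sqrt(2))
Z = 36 (Z = (3*(-4))*(-3) = -12*(-3) = 36)
(Z*c(-4))*13 = (36*sqrt(2))*13 = 468*sqrt(2)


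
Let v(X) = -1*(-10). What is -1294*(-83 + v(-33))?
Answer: 94462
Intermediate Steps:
v(X) = 10
-1294*(-83 + v(-33)) = -1294*(-83 + 10) = -1294*(-73) = 94462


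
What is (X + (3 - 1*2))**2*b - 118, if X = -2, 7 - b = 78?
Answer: -189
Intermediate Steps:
b = -71 (b = 7 - 1*78 = 7 - 78 = -71)
(X + (3 - 1*2))**2*b - 118 = (-2 + (3 - 1*2))**2*(-71) - 118 = (-2 + (3 - 2))**2*(-71) - 118 = (-2 + 1)**2*(-71) - 118 = (-1)**2*(-71) - 118 = 1*(-71) - 118 = -71 - 118 = -189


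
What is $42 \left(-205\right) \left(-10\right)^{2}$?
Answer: $-861000$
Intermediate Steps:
$42 \left(-205\right) \left(-10\right)^{2} = \left(-8610\right) 100 = -861000$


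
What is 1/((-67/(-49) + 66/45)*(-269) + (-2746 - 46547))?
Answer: -735/36790682 ≈ -1.9978e-5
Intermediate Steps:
1/((-67/(-49) + 66/45)*(-269) + (-2746 - 46547)) = 1/((-67*(-1/49) + 66*(1/45))*(-269) - 49293) = 1/((67/49 + 22/15)*(-269) - 49293) = 1/((2083/735)*(-269) - 49293) = 1/(-560327/735 - 49293) = 1/(-36790682/735) = -735/36790682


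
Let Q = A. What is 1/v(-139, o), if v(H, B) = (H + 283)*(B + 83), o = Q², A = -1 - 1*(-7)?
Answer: 1/17136 ≈ 5.8357e-5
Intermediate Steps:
A = 6 (A = -1 + 7 = 6)
Q = 6
o = 36 (o = 6² = 36)
v(H, B) = (83 + B)*(283 + H) (v(H, B) = (283 + H)*(83 + B) = (83 + B)*(283 + H))
1/v(-139, o) = 1/(23489 + 83*(-139) + 283*36 + 36*(-139)) = 1/(23489 - 11537 + 10188 - 5004) = 1/17136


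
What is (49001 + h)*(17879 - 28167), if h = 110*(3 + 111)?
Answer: -633133808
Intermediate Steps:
h = 12540 (h = 110*114 = 12540)
(49001 + h)*(17879 - 28167) = (49001 + 12540)*(17879 - 28167) = 61541*(-10288) = -633133808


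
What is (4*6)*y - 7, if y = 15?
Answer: 353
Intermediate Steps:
(4*6)*y - 7 = (4*6)*15 - 7 = 24*15 - 7 = 360 - 7 = 353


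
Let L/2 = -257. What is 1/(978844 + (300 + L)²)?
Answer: 1/1024640 ≈ 9.7595e-7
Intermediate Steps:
L = -514 (L = 2*(-257) = -514)
1/(978844 + (300 + L)²) = 1/(978844 + (300 - 514)²) = 1/(978844 + (-214)²) = 1/(978844 + 45796) = 1/1024640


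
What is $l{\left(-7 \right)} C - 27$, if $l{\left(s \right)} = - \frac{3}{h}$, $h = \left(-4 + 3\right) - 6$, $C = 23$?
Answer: $- \frac{120}{7} \approx -17.143$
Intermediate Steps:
$h = -7$ ($h = -1 - 6 = -7$)
$l{\left(s \right)} = \frac{3}{7}$ ($l{\left(s \right)} = - \frac{3}{-7} = \left(-3\right) \left(- \frac{1}{7}\right) = \frac{3}{7}$)
$l{\left(-7 \right)} C - 27 = \frac{3}{7} \cdot 23 - 27 = \frac{69}{7} - 27 = - \frac{120}{7}$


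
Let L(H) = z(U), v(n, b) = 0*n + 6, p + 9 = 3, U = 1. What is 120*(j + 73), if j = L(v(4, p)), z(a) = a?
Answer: 8880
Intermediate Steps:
p = -6 (p = -9 + 3 = -6)
v(n, b) = 6 (v(n, b) = 0 + 6 = 6)
L(H) = 1
j = 1
120*(j + 73) = 120*(1 + 73) = 120*74 = 8880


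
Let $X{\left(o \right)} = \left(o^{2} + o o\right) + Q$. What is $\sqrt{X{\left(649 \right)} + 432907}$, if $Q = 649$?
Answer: $\sqrt{1275958} \approx 1129.6$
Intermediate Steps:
$X{\left(o \right)} = 649 + 2 o^{2}$ ($X{\left(o \right)} = \left(o^{2} + o o\right) + 649 = \left(o^{2} + o^{2}\right) + 649 = 2 o^{2} + 649 = 649 + 2 o^{2}$)
$\sqrt{X{\left(649 \right)} + 432907} = \sqrt{\left(649 + 2 \cdot 649^{2}\right) + 432907} = \sqrt{\left(649 + 2 \cdot 421201\right) + 432907} = \sqrt{\left(649 + 842402\right) + 432907} = \sqrt{843051 + 432907} = \sqrt{1275958}$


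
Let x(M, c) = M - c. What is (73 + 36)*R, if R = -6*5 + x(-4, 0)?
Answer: -3706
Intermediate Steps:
R = -34 (R = -6*5 + (-4 - 1*0) = -30 + (-4 + 0) = -30 - 4 = -34)
(73 + 36)*R = (73 + 36)*(-34) = 109*(-34) = -3706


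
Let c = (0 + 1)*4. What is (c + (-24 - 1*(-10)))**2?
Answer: 100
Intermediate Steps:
c = 4 (c = 1*4 = 4)
(c + (-24 - 1*(-10)))**2 = (4 + (-24 - 1*(-10)))**2 = (4 + (-24 + 10))**2 = (4 - 14)**2 = (-10)**2 = 100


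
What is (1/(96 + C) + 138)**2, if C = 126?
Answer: 938625769/49284 ≈ 19045.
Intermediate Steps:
(1/(96 + C) + 138)**2 = (1/(96 + 126) + 138)**2 = (1/222 + 138)**2 = (30637/222)**2 = 938625769/49284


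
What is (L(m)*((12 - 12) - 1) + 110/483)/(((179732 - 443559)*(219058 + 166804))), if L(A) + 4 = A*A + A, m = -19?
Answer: 81572/24584896550571 ≈ 3.3180e-9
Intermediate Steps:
L(A) = -4 + A + A² (L(A) = -4 + (A*A + A) = -4 + (A² + A) = -4 + (A + A²) = -4 + A + A²)
(L(m)*((12 - 12) - 1) + 110/483)/(((179732 - 443559)*(219058 + 166804))) = ((-4 - 19 + (-19)²)*((12 - 12) - 1) + 110/483)/(((179732 - 443559)*(219058 + 166804))) = ((-4 - 19 + 361)*(0 - 1) + 110*(1/483))/((-263827*385862)) = (338*(-1) + 110/483)/(-101800813874) = (-338 + 110/483)*(-1/101800813874) = -163144/483*(-1/101800813874) = 81572/24584896550571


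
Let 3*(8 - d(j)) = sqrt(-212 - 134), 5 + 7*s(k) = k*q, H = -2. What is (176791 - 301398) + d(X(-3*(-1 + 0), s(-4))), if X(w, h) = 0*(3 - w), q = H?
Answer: -124599 - I*sqrt(346)/3 ≈ -1.246e+5 - 6.2004*I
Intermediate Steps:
q = -2
s(k) = -5/7 - 2*k/7 (s(k) = -5/7 + (k*(-2))/7 = -5/7 + (-2*k)/7 = -5/7 - 2*k/7)
X(w, h) = 0
d(j) = 8 - I*sqrt(346)/3 (d(j) = 8 - sqrt(-212 - 134)/3 = 8 - I*sqrt(346)/3)
(176791 - 301398) + d(X(-3*(-1 + 0), s(-4))) = (176791 - 301398) + (8 - I*sqrt(346)/3) = -124607 + (8 - I*sqrt(346)/3) = -124599 - I*sqrt(346)/3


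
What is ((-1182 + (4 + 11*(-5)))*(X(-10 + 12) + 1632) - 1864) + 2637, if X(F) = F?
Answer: -2013949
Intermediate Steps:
((-1182 + (4 + 11*(-5)))*(X(-10 + 12) + 1632) - 1864) + 2637 = ((-1182 + (4 + 11*(-5)))*((-10 + 12) + 1632) - 1864) + 2637 = ((-1182 + (4 - 55))*(2 + 1632) - 1864) + 2637 = ((-1182 - 51)*1634 - 1864) + 2637 = (-1233*1634 - 1864) + 2637 = (-2014722 - 1864) + 2637 = -2016586 + 2637 = -2013949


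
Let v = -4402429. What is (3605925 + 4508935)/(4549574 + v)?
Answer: 1622972/29429 ≈ 55.149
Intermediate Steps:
(3605925 + 4508935)/(4549574 + v) = (3605925 + 4508935)/(4549574 - 4402429) = 8114860/147145 = 8114860*(1/147145) = 1622972/29429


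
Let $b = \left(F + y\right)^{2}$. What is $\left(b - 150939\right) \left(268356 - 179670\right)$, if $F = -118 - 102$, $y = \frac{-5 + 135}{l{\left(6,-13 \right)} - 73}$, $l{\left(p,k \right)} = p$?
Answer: $- \frac{40480571361906}{4489} \approx -9.0177 \cdot 10^{9}$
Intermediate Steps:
$y = - \frac{130}{67}$ ($y = \frac{-5 + 135}{6 - 73} = \frac{130}{-67} = 130 \left(- \frac{1}{67}\right) = - \frac{130}{67} \approx -1.9403$)
$F = -220$
$b = \frac{221116900}{4489}$ ($b = \left(-220 - \frac{130}{67}\right)^{2} = \left(- \frac{14870}{67}\right)^{2} = \frac{221116900}{4489} \approx 49258.0$)
$\left(b - 150939\right) \left(268356 - 179670\right) = \left(\frac{221116900}{4489} - 150939\right) \left(268356 - 179670\right) = \left(\frac{221116900}{4489} - 150939\right) 88686 = \left(- \frac{456448271}{4489}\right) 88686 = - \frac{40480571361906}{4489}$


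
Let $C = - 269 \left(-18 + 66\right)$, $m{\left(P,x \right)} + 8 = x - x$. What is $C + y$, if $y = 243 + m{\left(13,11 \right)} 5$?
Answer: $-12709$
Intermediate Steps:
$m{\left(P,x \right)} = -8$ ($m{\left(P,x \right)} = -8 + \left(x - x\right) = -8 + 0 = -8$)
$C = -12912$ ($C = \left(-269\right) 48 = -12912$)
$y = 203$ ($y = 243 - 40 = 203$)
$C + y = -12912 + 203 = -12709$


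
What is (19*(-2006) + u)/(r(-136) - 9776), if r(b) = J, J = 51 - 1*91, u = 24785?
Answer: 4443/3272 ≈ 1.3579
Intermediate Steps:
J = -40 (J = 51 - 91 = -40)
r(b) = -40
(19*(-2006) + u)/(r(-136) - 9776) = (19*(-2006) + 24785)/(-40 - 9776) = (-38114 + 24785)/(-9816) = -13329*(-1/9816) = 4443/3272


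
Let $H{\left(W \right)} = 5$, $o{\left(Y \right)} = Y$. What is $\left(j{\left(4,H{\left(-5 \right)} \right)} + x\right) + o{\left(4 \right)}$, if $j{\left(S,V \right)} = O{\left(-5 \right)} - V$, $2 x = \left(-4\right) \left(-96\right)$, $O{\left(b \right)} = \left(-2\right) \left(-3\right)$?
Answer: $197$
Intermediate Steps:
$O{\left(b \right)} = 6$
$x = 192$ ($x = \frac{\left(-4\right) \left(-96\right)}{2} = \frac{1}{2} \cdot 384 = 192$)
$j{\left(S,V \right)} = 6 - V$
$\left(j{\left(4,H{\left(-5 \right)} \right)} + x\right) + o{\left(4 \right)} = \left(\left(6 - 5\right) + 192\right) + 4 = \left(1 + 192\right) + 4 = 193 + 4 = 197$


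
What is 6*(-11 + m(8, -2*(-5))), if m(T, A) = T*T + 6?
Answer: 354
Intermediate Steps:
m(T, A) = 6 + T² (m(T, A) = T² + 6 = 6 + T²)
6*(-11 + m(8, -2*(-5))) = 6*(-11 + (6 + 8²)) = 6*(-11 + (6 + 64)) = 6*(-11 + 70) = 6*59 = 354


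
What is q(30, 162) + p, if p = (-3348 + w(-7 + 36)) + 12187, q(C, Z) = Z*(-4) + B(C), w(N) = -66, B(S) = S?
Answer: 8155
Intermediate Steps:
q(C, Z) = C - 4*Z (q(C, Z) = Z*(-4) + C = -4*Z + C = C - 4*Z)
p = 8773 (p = (-3348 - 66) + 12187 = -3414 + 12187 = 8773)
q(30, 162) + p = (30 - 4*162) + 8773 = (30 - 648) + 8773 = -618 + 8773 = 8155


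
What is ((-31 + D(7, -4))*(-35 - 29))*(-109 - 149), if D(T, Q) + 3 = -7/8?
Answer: -575856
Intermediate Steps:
D(T, Q) = -31/8 (D(T, Q) = -3 - 7/8 = -31/8)
((-31 + D(7, -4))*(-35 - 29))*(-109 - 149) = ((-31 - 31/8)*(-35 - 29))*(-109 - 149) = -279/8*(-64)*(-258) = 2232*(-258) = -575856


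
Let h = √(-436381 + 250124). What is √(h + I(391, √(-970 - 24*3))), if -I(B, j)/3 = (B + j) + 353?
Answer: √(-2232 + I*√186257 - 3*I*√1042) ≈ 3.5328 + 47.376*I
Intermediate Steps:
I(B, j) = -1059 - 3*B - 3*j (I(B, j) = -3*((B + j) + 353) = -3*(353 + B + j) = -1059 - 3*B - 3*j)
h = I*√186257 (h = √(-186257) = I*√186257 ≈ 431.58*I)
√(h + I(391, √(-970 - 24*3))) = √(I*√186257 + (-1059 - 3*391 - 3*√(-970 - 24*3))) = √(I*√186257 + (-1059 - 1173 - 3*√(-970 - 72))) = √(I*√186257 + (-1059 - 1173 - 3*I*√1042)) = √(I*√186257 + (-2232 - 3*I*√1042)) = √(-2232 + I*√186257 - 3*I*√1042)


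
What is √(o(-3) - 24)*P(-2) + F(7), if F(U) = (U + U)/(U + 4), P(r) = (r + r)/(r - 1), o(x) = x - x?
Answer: 14/11 + 8*I*√6/3 ≈ 1.2727 + 6.532*I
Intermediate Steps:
o(x) = 0
P(r) = 2*r/(-1 + r) (P(r) = (2*r)/(-1 + r) = 2*r/(-1 + r))
F(U) = 2*U/(4 + U) (F(U) = (2*U)/(4 + U) = 2*U/(4 + U))
√(o(-3) - 24)*P(-2) + F(7) = √(0 - 24)*(2*(-2)/(-1 - 2)) + 2*7/(4 + 7) = √(-24)*(2*(-2)/(-3)) + 2*7/11 = (2*I*√6)*(2*(-2)*(-⅓)) + 2*7*(1/11) = (2*I*√6)*(4/3) + 14/11 = 8*I*√6/3 + 14/11 = 14/11 + 8*I*√6/3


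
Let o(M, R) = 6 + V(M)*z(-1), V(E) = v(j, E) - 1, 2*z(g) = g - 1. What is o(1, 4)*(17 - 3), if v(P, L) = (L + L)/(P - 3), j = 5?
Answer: 84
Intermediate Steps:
z(g) = -½ + g/2 (z(g) = (g - 1)/2 = (-1 + g)/2 = -½ + g/2)
v(P, L) = 2*L/(-3 + P) (v(P, L) = (2*L)/(-3 + P) = 2*L/(-3 + P))
V(E) = -1 + E (V(E) = 2*E/(-3 + 5) - 1 = 2*E/2 - 1 = 2*E*(½) - 1 = E - 1 = -1 + E)
o(M, R) = 7 - M (o(M, R) = 6 + (-1 + M)*(-½ + (½)*(-1)) = 6 + (-1 + M)*(-½ - ½) = 6 + (-1 + M)*(-1) = 6 + (1 - M) = 7 - M)
o(1, 4)*(17 - 3) = (7 - 1*1)*(17 - 3) = (7 - 1)*14 = 6*14 = 84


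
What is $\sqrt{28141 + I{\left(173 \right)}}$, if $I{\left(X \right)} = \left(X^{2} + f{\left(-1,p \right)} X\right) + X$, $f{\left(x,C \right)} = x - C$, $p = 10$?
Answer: $6 \sqrt{1565} \approx 237.36$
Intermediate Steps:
$I{\left(X \right)} = X^{2} - 10 X$ ($I{\left(X \right)} = \left(X^{2} + \left(-1 - 10\right) X\right) + X = \left(X^{2} - 11 X\right) + X = X^{2} - 10 X$)
$\sqrt{28141 + I{\left(173 \right)}} = \sqrt{28141 + 173 \left(-10 + 173\right)} = \sqrt{28141 + 173 \cdot 163} = \sqrt{28141 + 28199} = \sqrt{56340} = 6 \sqrt{1565}$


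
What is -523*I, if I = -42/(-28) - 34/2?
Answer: 16213/2 ≈ 8106.5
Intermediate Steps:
I = -31/2 (I = -42*(-1/28) - 34*½ = 3/2 - 17 = -31/2 ≈ -15.500)
-523*I = -523*(-31/2) = 16213/2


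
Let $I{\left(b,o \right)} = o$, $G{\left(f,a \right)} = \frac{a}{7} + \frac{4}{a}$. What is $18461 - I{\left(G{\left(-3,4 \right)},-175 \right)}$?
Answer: $18636$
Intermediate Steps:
$G{\left(f,a \right)} = \frac{4}{a} + \frac{a}{7}$ ($G{\left(f,a \right)} = a \frac{1}{7} + \frac{4}{a} = \frac{a}{7} + \frac{4}{a} = \frac{4}{a} + \frac{a}{7}$)
$18461 - I{\left(G{\left(-3,4 \right)},-175 \right)} = 18461 - -175 = 18461 + 175 = 18636$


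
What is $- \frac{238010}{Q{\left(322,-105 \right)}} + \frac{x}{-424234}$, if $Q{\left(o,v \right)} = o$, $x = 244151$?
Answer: $- \frac{50525275481}{68301674} \approx -739.74$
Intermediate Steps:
$- \frac{238010}{Q{\left(322,-105 \right)}} + \frac{x}{-424234} = - \frac{238010}{322} + \frac{244151}{-424234} = \left(-238010\right) \frac{1}{322} + 244151 \left(- \frac{1}{424234}\right) = - \frac{119005}{161} - \frac{244151}{424234} = - \frac{50525275481}{68301674}$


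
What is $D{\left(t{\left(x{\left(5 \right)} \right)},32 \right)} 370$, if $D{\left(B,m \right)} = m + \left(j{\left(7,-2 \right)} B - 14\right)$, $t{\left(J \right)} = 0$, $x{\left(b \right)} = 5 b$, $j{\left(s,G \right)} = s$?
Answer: $6660$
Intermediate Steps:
$D{\left(B,m \right)} = -14 + m + 7 B$ ($D{\left(B,m \right)} = m + \left(7 B - 14\right) = m + \left(-14 + 7 B\right) = -14 + m + 7 B$)
$D{\left(t{\left(x{\left(5 \right)} \right)},32 \right)} 370 = \left(-14 + 32 + 7 \cdot 0\right) 370 = \left(-14 + 32 + 0\right) 370 = 18 \cdot 370 = 6660$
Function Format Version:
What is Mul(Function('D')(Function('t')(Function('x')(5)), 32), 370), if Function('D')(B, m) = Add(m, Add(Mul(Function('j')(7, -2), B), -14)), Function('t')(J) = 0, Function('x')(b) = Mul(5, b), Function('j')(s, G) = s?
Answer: 6660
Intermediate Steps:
Function('D')(B, m) = Add(-14, m, Mul(7, B)) (Function('D')(B, m) = Add(m, Add(Mul(7, B), -14)) = Add(m, Add(-14, Mul(7, B))) = Add(-14, m, Mul(7, B)))
Mul(Function('D')(Function('t')(Function('x')(5)), 32), 370) = Mul(Add(-14, 32, Mul(7, 0)), 370) = Mul(Add(-14, 32, 0), 370) = Mul(18, 370) = 6660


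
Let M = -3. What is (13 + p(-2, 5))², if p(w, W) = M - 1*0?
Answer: 100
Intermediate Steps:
p(w, W) = -3 (p(w, W) = -3 - 1*0 = -3 + 0 = -3)
(13 + p(-2, 5))² = (13 - 3)² = 10² = 100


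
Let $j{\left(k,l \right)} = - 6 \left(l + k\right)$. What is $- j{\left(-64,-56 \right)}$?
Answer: $-720$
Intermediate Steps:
$j{\left(k,l \right)} = - 6 k - 6 l$ ($j{\left(k,l \right)} = - 6 \left(k + l\right) = - 6 k - 6 l$)
$- j{\left(-64,-56 \right)} = - (\left(-6\right) \left(-64\right) - -336) = - (384 + 336) = \left(-1\right) 720 = -720$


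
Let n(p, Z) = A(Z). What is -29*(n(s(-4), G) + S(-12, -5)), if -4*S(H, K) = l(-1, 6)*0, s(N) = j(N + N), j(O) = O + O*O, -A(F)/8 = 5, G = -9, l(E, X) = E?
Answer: 1160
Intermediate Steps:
A(F) = -40 (A(F) = -8*5 = -40)
j(O) = O + O**2
s(N) = 2*N*(1 + 2*N) (s(N) = (N + N)*(1 + (N + N)) = (2*N)*(1 + 2*N) = 2*N*(1 + 2*N))
S(H, K) = 0 (S(H, K) = -(-1)*0/4 = -1/4*0 = 0)
n(p, Z) = -40
-29*(n(s(-4), G) + S(-12, -5)) = -29*(-40 + 0) = -29*(-40) = 1160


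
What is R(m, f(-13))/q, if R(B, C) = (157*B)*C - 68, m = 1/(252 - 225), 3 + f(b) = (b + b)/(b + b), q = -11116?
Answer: 1075/150066 ≈ 0.0071635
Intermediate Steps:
f(b) = -2 (f(b) = -3 + (b + b)/(b + b) = -3 + (2*b)/((2*b)) = -3 + (2*b)*(1/(2*b)) = -3 + 1 = -2)
m = 1/27 ≈ 0.037037
R(B, C) = -68 + 157*B*C (R(B, C) = 157*B*C - 68 = -68 + 157*B*C)
R(m, f(-13))/q = (-68 + 157*(1/27)*(-2))/(-11116) = (-68 - 314/27)*(-1/11116) = -2150/27*(-1/11116) = 1075/150066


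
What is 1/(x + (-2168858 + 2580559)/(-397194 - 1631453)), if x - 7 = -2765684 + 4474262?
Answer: 2028647/3466115422794 ≈ 5.8528e-7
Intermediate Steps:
x = 1708585 (x = 7 + (-2765684 + 4474262) = 7 + 1708578 = 1708585)
1/(x + (-2168858 + 2580559)/(-397194 - 1631453)) = 1/(1708585 + (-2168858 + 2580559)/(-397194 - 1631453)) = 1/(1708585 + 411701/(-2028647)) = 1/(1708585 + 411701*(-1/2028647)) = 1/(1708585 - 411701/2028647) = 1/(3466115422794/2028647) = 2028647/3466115422794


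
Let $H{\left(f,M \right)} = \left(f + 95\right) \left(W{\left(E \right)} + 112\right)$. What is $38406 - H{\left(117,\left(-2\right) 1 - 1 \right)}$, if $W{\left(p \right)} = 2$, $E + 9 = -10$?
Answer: $14238$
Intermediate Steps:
$E = -19$ ($E = -9 - 10 = -19$)
$H{\left(f,M \right)} = 10830 + 114 f$ ($H{\left(f,M \right)} = \left(f + 95\right) \left(2 + 112\right) = \left(95 + f\right) 114 = 10830 + 114 f$)
$38406 - H{\left(117,\left(-2\right) 1 - 1 \right)} = 38406 - \left(10830 + 114 \cdot 117\right) = 38406 - \left(10830 + 13338\right) = 38406 - 24168 = 14238$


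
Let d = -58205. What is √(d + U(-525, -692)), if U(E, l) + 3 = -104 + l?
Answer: 6*I*√1639 ≈ 242.91*I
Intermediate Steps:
U(E, l) = -107 + l (U(E, l) = -3 + (-104 + l) = -107 + l)
√(d + U(-525, -692)) = √(-58205 + (-107 - 692)) = √(-58205 - 799) = √(-59004) = 6*I*√1639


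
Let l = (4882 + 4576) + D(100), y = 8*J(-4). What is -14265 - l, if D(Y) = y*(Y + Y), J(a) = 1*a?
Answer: -17323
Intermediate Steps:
J(a) = a
y = -32 (y = 8*(-4) = -32)
D(Y) = -64*Y (D(Y) = -32*(Y + Y) = -64*Y)
l = 3058 (l = (4882 + 4576) - 64*100 = 9458 - 6400 = 3058)
-14265 - l = -14265 - 1*3058 = -14265 - 3058 = -17323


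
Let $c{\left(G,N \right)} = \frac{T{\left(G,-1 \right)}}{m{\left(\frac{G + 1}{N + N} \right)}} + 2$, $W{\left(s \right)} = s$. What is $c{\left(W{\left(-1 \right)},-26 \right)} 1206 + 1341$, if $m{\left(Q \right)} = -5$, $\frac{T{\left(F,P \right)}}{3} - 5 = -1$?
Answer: $\frac{4293}{5} \approx 858.6$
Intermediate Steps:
$T{\left(F,P \right)} = 12$ ($T{\left(F,P \right)} = 15 + 3 \left(-1\right) = 15 - 3 = 12$)
$c{\left(G,N \right)} = - \frac{2}{5}$ ($c{\left(G,N \right)} = \frac{12}{-5} + 2 = 12 \left(- \frac{1}{5}\right) + 2 = - \frac{12}{5} + 2 = - \frac{2}{5}$)
$c{\left(W{\left(-1 \right)},-26 \right)} 1206 + 1341 = \left(- \frac{2}{5}\right) 1206 + 1341 = - \frac{2412}{5} + 1341 = \frac{4293}{5}$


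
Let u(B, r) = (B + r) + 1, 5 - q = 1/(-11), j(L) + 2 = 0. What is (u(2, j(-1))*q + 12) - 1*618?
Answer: -6610/11 ≈ -600.91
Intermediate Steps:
j(L) = -2 (j(L) = -2 + 0 = -2)
q = 56/11 (q = 5 - 1/(-11) = 5 - 1*(-1/11) = 5 + 1/11 = 56/11 ≈ 5.0909)
u(B, r) = 1 + B + r
(u(2, j(-1))*q + 12) - 1*618 = ((1 + 2 - 2)*(56/11) + 12) - 1*618 = (1*(56/11) + 12) - 618 = (56/11 + 12) - 618 = 188/11 - 618 = -6610/11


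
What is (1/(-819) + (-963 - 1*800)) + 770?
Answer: -813268/819 ≈ -993.00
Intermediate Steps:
(1/(-819) + (-963 - 1*800)) + 770 = (-1/819 + (-963 - 800)) + 770 = (-1/819 - 1763) + 770 = -1443898/819 + 770 = -813268/819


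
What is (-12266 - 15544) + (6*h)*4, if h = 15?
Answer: -27450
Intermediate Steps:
(-12266 - 15544) + (6*h)*4 = (-12266 - 15544) + (6*15)*4 = -27810 + 90*4 = -27810 + 360 = -27450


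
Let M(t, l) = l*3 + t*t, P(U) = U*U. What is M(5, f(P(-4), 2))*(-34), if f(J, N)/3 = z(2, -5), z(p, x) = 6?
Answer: -2686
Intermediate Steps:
P(U) = U²
f(J, N) = 18 (f(J, N) = 3*6 = 18)
M(t, l) = t² + 3*l (M(t, l) = 3*l + t² = t² + 3*l)
M(5, f(P(-4), 2))*(-34) = (5² + 3*18)*(-34) = (25 + 54)*(-34) = 79*(-34) = -2686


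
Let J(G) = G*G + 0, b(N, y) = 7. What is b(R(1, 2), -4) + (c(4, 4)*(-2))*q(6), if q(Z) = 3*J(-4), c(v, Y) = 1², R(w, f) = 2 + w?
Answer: -89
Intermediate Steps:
c(v, Y) = 1
J(G) = G² (J(G) = G² + 0 = G²)
q(Z) = 48 (q(Z) = 3*(-4)² = 3*16 = 48)
b(R(1, 2), -4) + (c(4, 4)*(-2))*q(6) = 7 + (1*(-2))*48 = 7 - 2*48 = 7 - 96 = -89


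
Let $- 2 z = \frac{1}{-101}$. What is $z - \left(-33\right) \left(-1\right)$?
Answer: $- \frac{6665}{202} \approx -32.995$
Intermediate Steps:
$z = \frac{1}{202}$ ($z = - \frac{1}{2 \left(-101\right)} = \left(- \frac{1}{2}\right) \left(- \frac{1}{101}\right) = \frac{1}{202} \approx 0.0049505$)
$z - \left(-33\right) \left(-1\right) = \frac{1}{202} - \left(-33\right) \left(-1\right) = \frac{1}{202} - 33 = - \frac{6665}{202}$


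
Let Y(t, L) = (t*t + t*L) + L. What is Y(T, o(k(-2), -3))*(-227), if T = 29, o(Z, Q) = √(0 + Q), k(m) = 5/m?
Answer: -190907 - 6810*I*√3 ≈ -1.9091e+5 - 11795.0*I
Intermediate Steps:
o(Z, Q) = √Q
Y(t, L) = L + t² + L*t (Y(t, L) = (t² + L*t) + L = L + t² + L*t)
Y(T, o(k(-2), -3))*(-227) = (√(-3) + 29² + √(-3)*29)*(-227) = (I*√3 + 841 + (I*√3)*29)*(-227) = (I*√3 + 841 + 29*I*√3)*(-227) = (841 + 30*I*√3)*(-227) = -190907 - 6810*I*√3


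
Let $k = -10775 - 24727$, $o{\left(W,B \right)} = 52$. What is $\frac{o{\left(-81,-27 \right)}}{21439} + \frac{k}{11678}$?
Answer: $- \frac{380260061}{125182321} \approx -3.0377$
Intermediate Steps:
$k = -35502$
$\frac{o{\left(-81,-27 \right)}}{21439} + \frac{k}{11678} = \frac{52}{21439} - \frac{35502}{11678} = 52 \cdot \frac{1}{21439} - \frac{17751}{5839} = \frac{52}{21439} - \frac{17751}{5839} = - \frac{380260061}{125182321}$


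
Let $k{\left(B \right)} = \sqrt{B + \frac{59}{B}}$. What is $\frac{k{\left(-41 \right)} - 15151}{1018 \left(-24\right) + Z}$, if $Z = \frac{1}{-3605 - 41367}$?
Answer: $\frac{681370772}{1098755905} - \frac{89944 i \sqrt{17835}}{45048992105} \approx 0.62013 - 0.00026664 i$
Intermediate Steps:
$Z = - \frac{1}{44972}$ ($Z = \frac{1}{-44972} = - \frac{1}{44972} \approx -2.2236 \cdot 10^{-5}$)
$\frac{k{\left(-41 \right)} - 15151}{1018 \left(-24\right) + Z} = \frac{\sqrt{-41 + \frac{59}{-41}} - 15151}{1018 \left(-24\right) - \frac{1}{44972}} = \frac{\sqrt{-41 + 59 \left(- \frac{1}{41}\right)} - 15151}{-24432 - \frac{1}{44972}} = \frac{\sqrt{-41 - \frac{59}{41}} - 15151}{- \frac{1098755905}{44972}} = \left(\sqrt{- \frac{1740}{41}} - 15151\right) \left(- \frac{44972}{1098755905}\right) = \left(\frac{2 i \sqrt{17835}}{41} - 15151\right) \left(- \frac{44972}{1098755905}\right) = \left(-15151 + \frac{2 i \sqrt{17835}}{41}\right) \left(- \frac{44972}{1098755905}\right) = \frac{681370772}{1098755905} - \frac{89944 i \sqrt{17835}}{45048992105}$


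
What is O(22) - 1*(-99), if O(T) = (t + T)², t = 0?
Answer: 583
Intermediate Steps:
O(T) = T² (O(T) = (0 + T)² = T²)
O(22) - 1*(-99) = 22² - 1*(-99) = 484 + 99 = 583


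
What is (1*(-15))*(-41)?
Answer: 615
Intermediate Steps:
(1*(-15))*(-41) = -15*(-41) = 615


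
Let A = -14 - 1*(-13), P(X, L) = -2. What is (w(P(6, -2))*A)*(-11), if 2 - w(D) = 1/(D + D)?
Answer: 99/4 ≈ 24.750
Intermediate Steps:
A = -1 (A = -14 + 13 = -1)
w(D) = 2 - 1/(2*D) (w(D) = 2 - 1/(D + D) = 2 - 1/(2*D))
(w(P(6, -2))*A)*(-11) = ((2 - ½/(-2))*(-1))*(-11) = ((2 - ½*(-½))*(-1))*(-11) = ((2 + ¼)*(-1))*(-11) = ((9/4)*(-1))*(-11) = -9/4*(-11) = 99/4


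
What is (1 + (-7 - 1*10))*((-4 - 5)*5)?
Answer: 720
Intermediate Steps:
(1 + (-7 - 1*10))*((-4 - 5)*5) = (1 + (-7 - 10))*(-9*5) = (1 - 17)*(-45) = -16*(-45) = 720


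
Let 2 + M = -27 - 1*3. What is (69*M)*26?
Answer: -57408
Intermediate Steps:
M = -32 (M = -2 + (-27 - 1*3) = -2 + (-27 - 3) = -2 - 30 = -32)
(69*M)*26 = (69*(-32))*26 = -2208*26 = -57408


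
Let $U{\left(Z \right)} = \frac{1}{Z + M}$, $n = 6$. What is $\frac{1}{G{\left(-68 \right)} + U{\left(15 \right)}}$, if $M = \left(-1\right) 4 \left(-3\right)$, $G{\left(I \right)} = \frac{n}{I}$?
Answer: $- \frac{918}{47} \approx -19.532$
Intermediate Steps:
$G{\left(I \right)} = \frac{6}{I}$
$M = 12$ ($M = \left(-4\right) \left(-3\right) = 12$)
$U{\left(Z \right)} = \frac{1}{12 + Z}$ ($U{\left(Z \right)} = \frac{1}{Z + 12} = \frac{1}{12 + Z}$)
$\frac{1}{G{\left(-68 \right)} + U{\left(15 \right)}} = \frac{1}{\frac{6}{-68} + \frac{1}{12 + 15}} = \frac{1}{6 \left(- \frac{1}{68}\right) + \frac{1}{27}} = \frac{1}{- \frac{3}{34} + \frac{1}{27}} = \frac{1}{- \frac{47}{918}} = - \frac{918}{47}$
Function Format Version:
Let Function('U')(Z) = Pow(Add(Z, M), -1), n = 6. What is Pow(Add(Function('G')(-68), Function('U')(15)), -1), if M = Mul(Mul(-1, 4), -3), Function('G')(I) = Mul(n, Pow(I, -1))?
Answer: Rational(-918, 47) ≈ -19.532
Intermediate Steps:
Function('G')(I) = Mul(6, Pow(I, -1))
M = 12 (M = Mul(-4, -3) = 12)
Function('U')(Z) = Pow(Add(12, Z), -1) (Function('U')(Z) = Pow(Add(Z, 12), -1) = Pow(Add(12, Z), -1))
Pow(Add(Function('G')(-68), Function('U')(15)), -1) = Pow(Add(Mul(6, Pow(-68, -1)), Pow(Add(12, 15), -1)), -1) = Pow(Add(Mul(6, Rational(-1, 68)), Pow(27, -1)), -1) = Pow(Add(Rational(-3, 34), Rational(1, 27)), -1) = Pow(Rational(-47, 918), -1) = Rational(-918, 47)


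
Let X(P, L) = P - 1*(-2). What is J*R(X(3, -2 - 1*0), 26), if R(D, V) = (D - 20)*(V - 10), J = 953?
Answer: -228720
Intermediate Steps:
X(P, L) = 2 + P (X(P, L) = P + 2 = 2 + P)
R(D, V) = (-20 + D)*(-10 + V)
J*R(X(3, -2 - 1*0), 26) = 953*(200 - 20*26 - 10*(2 + 3) + (2 + 3)*26) = 953*(200 - 520 - 10*5 + 5*26) = 953*(200 - 520 - 50 + 130) = 953*(-240) = -228720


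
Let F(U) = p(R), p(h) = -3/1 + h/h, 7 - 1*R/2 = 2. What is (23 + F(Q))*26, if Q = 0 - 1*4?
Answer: 546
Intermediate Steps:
R = 10 (R = 14 - 2*2 = 14 - 4 = 10)
p(h) = -2 (p(h) = -3*1 + 1 = -3 + 1 = -2)
Q = -4 (Q = 0 - 4 = -4)
F(U) = -2
(23 + F(Q))*26 = (23 - 2)*26 = 21*26 = 546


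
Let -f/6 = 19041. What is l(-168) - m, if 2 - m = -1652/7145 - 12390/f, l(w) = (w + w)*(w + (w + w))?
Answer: 23038614400883/136047945 ≈ 1.6934e+5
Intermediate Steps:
f = -114246 (f = -6*19041 = -114246)
l(w) = 6*w**2 (l(w) = (2*w)*(w + 2*w) = (2*w)*(3*w) = 6*w**2)
m = 288797197/136047945 (m = 2 - (-1652/7145 - 12390/(-114246)) = 2 - (-1652*1/7145 - 12390*(-1/114246)) = 2 - (-1652/7145 + 2065/19041) = 2 - 1*(-16701307/136047945) = 2 + 16701307/136047945 = 288797197/136047945 ≈ 2.1228)
l(-168) - m = 6*(-168)**2 - 1*288797197/136047945 = 6*28224 - 288797197/136047945 = 169344 - 288797197/136047945 = 23038614400883/136047945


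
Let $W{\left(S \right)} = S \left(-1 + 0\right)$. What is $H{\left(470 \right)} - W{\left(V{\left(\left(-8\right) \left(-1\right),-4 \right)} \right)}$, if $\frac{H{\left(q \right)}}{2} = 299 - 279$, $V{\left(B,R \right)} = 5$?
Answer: $45$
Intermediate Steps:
$W{\left(S \right)} = - S$ ($W{\left(S \right)} = S \left(-1\right) = - S$)
$H{\left(q \right)} = 40$ ($H{\left(q \right)} = 2 \left(299 - 279\right) = 2 \cdot 20 = 40$)
$H{\left(470 \right)} - W{\left(V{\left(\left(-8\right) \left(-1\right),-4 \right)} \right)} = 40 - \left(-1\right) 5 = 40 - -5 = 40 + 5 = 45$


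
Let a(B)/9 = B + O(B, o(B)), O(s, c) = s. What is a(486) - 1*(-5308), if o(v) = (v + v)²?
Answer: 14056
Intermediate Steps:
o(v) = 4*v² (o(v) = (2*v)² = 4*v²)
a(B) = 18*B (a(B) = 9*(B + B) = 9*(2*B) = 18*B)
a(486) - 1*(-5308) = 18*486 - 1*(-5308) = 8748 + 5308 = 14056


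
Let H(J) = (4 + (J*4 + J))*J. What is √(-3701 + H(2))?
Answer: I*√3673 ≈ 60.605*I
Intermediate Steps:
H(J) = J*(4 + 5*J) (H(J) = (4 + (4*J + J))*J = (4 + 5*J)*J = J*(4 + 5*J))
√(-3701 + H(2)) = √(-3701 + 2*(4 + 5*2)) = √(-3701 + 2*(4 + 10)) = √(-3701 + 2*14) = √(-3701 + 28) = √(-3673) = I*√3673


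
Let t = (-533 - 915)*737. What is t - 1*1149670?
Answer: -2216846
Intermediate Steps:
t = -1067176 (t = -1448*737 = -1067176)
t - 1*1149670 = -1067176 - 1*1149670 = -1067176 - 1149670 = -2216846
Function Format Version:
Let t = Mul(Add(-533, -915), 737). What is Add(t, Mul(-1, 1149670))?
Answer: -2216846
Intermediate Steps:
t = -1067176 (t = Mul(-1448, 737) = -1067176)
Add(t, Mul(-1, 1149670)) = Add(-1067176, Mul(-1, 1149670)) = Add(-1067176, -1149670) = -2216846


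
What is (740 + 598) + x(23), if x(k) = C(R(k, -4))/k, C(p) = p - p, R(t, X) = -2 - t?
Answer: 1338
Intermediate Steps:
C(p) = 0
x(k) = 0 (x(k) = 0/k = 0)
(740 + 598) + x(23) = (740 + 598) + 0 = 1338 + 0 = 1338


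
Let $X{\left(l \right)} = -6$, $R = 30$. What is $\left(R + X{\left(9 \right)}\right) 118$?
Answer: $2832$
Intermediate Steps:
$\left(R + X{\left(9 \right)}\right) 118 = \left(30 - 6\right) 118 = 24 \cdot 118 = 2832$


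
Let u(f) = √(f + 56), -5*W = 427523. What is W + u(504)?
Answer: -427523/5 + 4*√35 ≈ -85481.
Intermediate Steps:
W = -427523/5 (W = -⅕*427523 = -427523/5 ≈ -85505.)
u(f) = √(56 + f)
W + u(504) = -427523/5 + √(56 + 504) = -427523/5 + √560 = -427523/5 + 4*√35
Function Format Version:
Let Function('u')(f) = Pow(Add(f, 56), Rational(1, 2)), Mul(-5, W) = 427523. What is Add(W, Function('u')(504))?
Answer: Add(Rational(-427523, 5), Mul(4, Pow(35, Rational(1, 2)))) ≈ -85481.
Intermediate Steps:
W = Rational(-427523, 5) (W = Mul(Rational(-1, 5), 427523) = Rational(-427523, 5) ≈ -85505.)
Function('u')(f) = Pow(Add(56, f), Rational(1, 2))
Add(W, Function('u')(504)) = Add(Rational(-427523, 5), Pow(Add(56, 504), Rational(1, 2))) = Add(Rational(-427523, 5), Pow(560, Rational(1, 2))) = Add(Rational(-427523, 5), Mul(4, Pow(35, Rational(1, 2))))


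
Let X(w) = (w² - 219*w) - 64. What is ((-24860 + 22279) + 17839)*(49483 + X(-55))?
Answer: 983973162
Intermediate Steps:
X(w) = -64 + w² - 219*w
((-24860 + 22279) + 17839)*(49483 + X(-55)) = ((-24860 + 22279) + 17839)*(49483 + (-64 + (-55)² - 219*(-55))) = (-2581 + 17839)*(49483 + (-64 + 3025 + 12045)) = 15258*(49483 + 15006) = 15258*64489 = 983973162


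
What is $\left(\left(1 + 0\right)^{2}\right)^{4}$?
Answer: $1$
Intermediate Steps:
$\left(\left(1 + 0\right)^{2}\right)^{4} = \left(1^{2}\right)^{4} = 1^{4} = 1$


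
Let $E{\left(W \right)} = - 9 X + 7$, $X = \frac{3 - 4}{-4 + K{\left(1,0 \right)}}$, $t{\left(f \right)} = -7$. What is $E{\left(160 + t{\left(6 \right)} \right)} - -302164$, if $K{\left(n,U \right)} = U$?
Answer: $\frac{1208675}{4} \approx 3.0217 \cdot 10^{5}$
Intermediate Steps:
$X = \frac{1}{4}$ ($X = \frac{3 - 4}{-4 + 0} = - \frac{1}{-4} = \left(-1\right) \left(- \frac{1}{4}\right) = \frac{1}{4} \approx 0.25$)
$E{\left(W \right)} = \frac{19}{4}$ ($E{\left(W \right)} = \left(-9\right) \frac{1}{4} + 7 = - \frac{9}{4} + 7 = \frac{19}{4}$)
$E{\left(160 + t{\left(6 \right)} \right)} - -302164 = \frac{19}{4} - -302164 = \frac{19}{4} + 302164 = \frac{1208675}{4}$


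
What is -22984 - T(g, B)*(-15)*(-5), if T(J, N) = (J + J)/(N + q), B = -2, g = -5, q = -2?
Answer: -46343/2 ≈ -23172.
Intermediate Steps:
T(J, N) = 2*J/(-2 + N) (T(J, N) = (J + J)/(N - 2) = (2*J)/(-2 + N) = 2*J/(-2 + N))
-22984 - T(g, B)*(-15)*(-5) = -22984 - (2*(-5)/(-2 - 2))*(-15)*(-5) = -22984 - (2*(-5)/(-4))*(-15)*(-5) = -22984 - (2*(-5)*(-¼))*(-15)*(-5) = -22984 - (5/2)*(-15)*(-5) = -22984 - (-75)*(-5)/2 = -22984 - 1*375/2 = -22984 - 375/2 = -46343/2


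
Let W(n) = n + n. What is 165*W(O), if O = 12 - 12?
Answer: 0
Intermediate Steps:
O = 0
W(n) = 2*n
165*W(O) = 165*(2*0) = 165*0 = 0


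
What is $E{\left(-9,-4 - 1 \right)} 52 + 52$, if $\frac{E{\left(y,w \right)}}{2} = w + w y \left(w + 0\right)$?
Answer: $-23868$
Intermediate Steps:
$E{\left(y,w \right)} = 2 w + 2 y w^{2}$ ($E{\left(y,w \right)} = 2 \left(w + w y \left(w + 0\right)\right) = 2 \left(w + w y w\right) = 2 \left(w + y w^{2}\right) = 2 w + 2 y w^{2}$)
$E{\left(-9,-4 - 1 \right)} 52 + 52 = 2 \left(-4 - 1\right) \left(1 + \left(-4 - 1\right) \left(-9\right)\right) 52 + 52 = 2 \left(-5\right) \left(1 - -45\right) 52 + 52 = 2 \left(-5\right) \left(1 + 45\right) 52 + 52 = 2 \left(-5\right) 46 \cdot 52 + 52 = \left(-460\right) 52 + 52 = -23920 + 52 = -23868$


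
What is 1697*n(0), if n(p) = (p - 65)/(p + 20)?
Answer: -22061/4 ≈ -5515.3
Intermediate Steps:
n(p) = (-65 + p)/(20 + p)
1697*n(0) = 1697*((-65 + 0)/(20 + 0)) = 1697*(-65/20) = 1697*((1/20)*(-65)) = 1697*(-13/4) = -22061/4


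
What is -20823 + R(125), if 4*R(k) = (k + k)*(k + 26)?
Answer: -22771/2 ≈ -11386.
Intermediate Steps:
R(k) = k*(26 + k)/2 (R(k) = ((k + k)*(k + 26))/4 = ((2*k)*(26 + k))/4 = (2*k*(26 + k))/4 = k*(26 + k)/2)
-20823 + R(125) = -20823 + (1/2)*125*(26 + 125) = -20823 + (1/2)*125*151 = -20823 + 18875/2 = -22771/2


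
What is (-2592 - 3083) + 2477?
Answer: -3198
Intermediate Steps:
(-2592 - 3083) + 2477 = -5675 + 2477 = -3198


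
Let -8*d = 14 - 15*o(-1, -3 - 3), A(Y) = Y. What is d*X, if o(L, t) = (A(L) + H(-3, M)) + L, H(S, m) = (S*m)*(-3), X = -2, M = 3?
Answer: -361/4 ≈ -90.250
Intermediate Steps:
H(S, m) = -3*S*m
o(L, t) = 27 + 2*L (o(L, t) = (L - 3*(-3)*3) + L = (L + 27) + L = (27 + L) + L = 27 + 2*L)
d = 361/8 (d = -(14 - 15*(27 + 2*(-1)))/8 = -(14 - 15*(27 - 2))/8 = -(14 - 15*25)/8 = -(14 - 375)/8 = -⅛*(-361) = 361/8 ≈ 45.125)
d*X = (361/8)*(-2) = -361/4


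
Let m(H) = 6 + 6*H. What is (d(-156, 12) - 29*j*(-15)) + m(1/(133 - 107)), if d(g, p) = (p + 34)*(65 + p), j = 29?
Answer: 210122/13 ≈ 16163.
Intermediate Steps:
d(g, p) = (34 + p)*(65 + p)
(d(-156, 12) - 29*j*(-15)) + m(1/(133 - 107)) = ((2210 + 12² + 99*12) - 29*29*(-15)) + (6 + 6/(133 - 107)) = ((2210 + 144 + 1188) - 841*(-15)) + (6 + 6/26) = (3542 + 12615) + (6 + 6*(1/26)) = 16157 + (6 + 3/13) = 16157 + 81/13 = 210122/13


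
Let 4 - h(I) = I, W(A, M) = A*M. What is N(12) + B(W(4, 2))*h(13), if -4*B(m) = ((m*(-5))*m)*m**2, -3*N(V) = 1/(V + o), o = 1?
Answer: -1797121/39 ≈ -46080.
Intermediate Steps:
N(V) = -1/(3*(1 + V)) (N(V) = -1/(3*(V + 1)) = -1/(3*(1 + V)))
h(I) = 4 - I
B(m) = 5*m**4/4 (B(m) = -(m*(-5))*m*m**2/4 = -(-5*m)*m*m**2/4 = -(-5*m**2)*m**2/4 = -(-5)*m**4/4 = 5*m**4/4)
N(12) + B(W(4, 2))*h(13) = -1/(3 + 3*12) + (5*(4*2)**4/4)*(4 - 1*13) = -1/(3 + 36) + ((5/4)*8**4)*(4 - 13) = -1/39 + ((5/4)*4096)*(-9) = -1*1/39 + 5120*(-9) = -1/39 - 46080 = -1797121/39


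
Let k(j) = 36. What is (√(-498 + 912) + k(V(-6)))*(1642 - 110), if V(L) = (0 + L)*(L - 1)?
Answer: 55152 + 4596*√46 ≈ 86324.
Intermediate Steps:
V(L) = L*(-1 + L)
(√(-498 + 912) + k(V(-6)))*(1642 - 110) = (√(-498 + 912) + 36)*(1642 - 110) = (√414 + 36)*1532 = (3*√46 + 36)*1532 = (36 + 3*√46)*1532 = 55152 + 4596*√46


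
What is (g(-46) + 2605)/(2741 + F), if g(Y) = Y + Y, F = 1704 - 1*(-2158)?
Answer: 2513/6603 ≈ 0.38058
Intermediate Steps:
F = 3862 (F = 1704 + 2158 = 3862)
g(Y) = 2*Y
(g(-46) + 2605)/(2741 + F) = (2*(-46) + 2605)/(2741 + 3862) = (-92 + 2605)/6603 = 2513*(1/6603) = 2513/6603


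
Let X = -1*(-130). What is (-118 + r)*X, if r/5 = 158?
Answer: 87360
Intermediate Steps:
r = 790 (r = 5*158 = 790)
X = 130
(-118 + r)*X = (-118 + 790)*130 = 672*130 = 87360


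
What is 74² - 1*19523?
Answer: -14047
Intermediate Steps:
74² - 1*19523 = 5476 - 19523 = -14047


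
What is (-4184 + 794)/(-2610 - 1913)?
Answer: 3390/4523 ≈ 0.74950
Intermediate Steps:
(-4184 + 794)/(-2610 - 1913) = -3390/(-4523) = -3390*(-1/4523) = 3390/4523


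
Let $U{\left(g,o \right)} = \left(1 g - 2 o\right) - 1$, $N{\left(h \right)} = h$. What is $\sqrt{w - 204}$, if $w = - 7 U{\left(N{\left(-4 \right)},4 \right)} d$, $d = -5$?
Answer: $i \sqrt{659} \approx 25.671 i$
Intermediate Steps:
$U{\left(g,o \right)} = -1 + g - 2 o$ ($U{\left(g,o \right)} = \left(g - 2 o\right) - 1 = -1 + g - 2 o$)
$w = -455$ ($w = - 7 \left(-1 - 4 - 8\right) \left(-5\right) = \left(-7\right) \left(-13\right) \left(-5\right) = 91 \left(-5\right) = -455$)
$\sqrt{w - 204} = \sqrt{-455 - 204} = \sqrt{-659} = i \sqrt{659}$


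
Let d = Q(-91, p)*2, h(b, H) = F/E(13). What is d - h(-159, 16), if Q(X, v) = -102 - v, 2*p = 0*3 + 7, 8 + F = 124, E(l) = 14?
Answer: -1535/7 ≈ -219.29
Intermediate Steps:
F = 116 (F = -8 + 124 = 116)
h(b, H) = 58/7 (h(b, H) = 116/14 = 116*(1/14) = 58/7)
p = 7/2 (p = (0*3 + 7)/2 = (0 + 7)/2 = (1/2)*7 = 7/2 ≈ 3.5000)
d = -211 (d = (-102 - 1*7/2)*2 = (-102 - 7/2)*2 = -211/2*2 = -211)
d - h(-159, 16) = -211 - 1*58/7 = -211 - 58/7 = -1535/7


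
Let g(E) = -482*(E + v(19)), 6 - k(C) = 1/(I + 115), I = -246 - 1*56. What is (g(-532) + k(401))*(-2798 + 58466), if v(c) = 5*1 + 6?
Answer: 2614221440916/187 ≈ 1.3980e+10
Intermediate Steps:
v(c) = 11 (v(c) = 5 + 6 = 11)
I = -302 (I = -246 - 56 = -302)
k(C) = 1123/187 (k(C) = 6 - 1/(-302 + 115) = 6 - 1/(-187) = 6 - 1*(-1/187) = 6 + 1/187 = 1123/187)
g(E) = -5302 - 482*E (g(E) = -482*(E + 11) = -482*(11 + E) = -5302 - 482*E)
(g(-532) + k(401))*(-2798 + 58466) = ((-5302 - 482*(-532)) + 1123/187)*(-2798 + 58466) = ((-5302 + 256424) + 1123/187)*55668 = (251122 + 1123/187)*55668 = (46960937/187)*55668 = 2614221440916/187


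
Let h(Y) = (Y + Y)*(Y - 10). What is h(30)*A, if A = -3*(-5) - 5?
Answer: 12000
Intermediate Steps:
A = 10 (A = 15 - 5 = 10)
h(Y) = 2*Y*(-10 + Y) (h(Y) = (2*Y)*(-10 + Y) = 2*Y*(-10 + Y))
h(30)*A = (2*30*(-10 + 30))*10 = (2*30*20)*10 = 1200*10 = 12000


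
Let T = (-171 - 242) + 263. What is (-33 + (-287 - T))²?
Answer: 28900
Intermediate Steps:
T = -150 (T = -413 + 263 = -150)
(-33 + (-287 - T))² = (-33 + (-287 - 1*(-150)))² = (-33 + (-287 + 150))² = (-33 - 137)² = (-170)² = 28900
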